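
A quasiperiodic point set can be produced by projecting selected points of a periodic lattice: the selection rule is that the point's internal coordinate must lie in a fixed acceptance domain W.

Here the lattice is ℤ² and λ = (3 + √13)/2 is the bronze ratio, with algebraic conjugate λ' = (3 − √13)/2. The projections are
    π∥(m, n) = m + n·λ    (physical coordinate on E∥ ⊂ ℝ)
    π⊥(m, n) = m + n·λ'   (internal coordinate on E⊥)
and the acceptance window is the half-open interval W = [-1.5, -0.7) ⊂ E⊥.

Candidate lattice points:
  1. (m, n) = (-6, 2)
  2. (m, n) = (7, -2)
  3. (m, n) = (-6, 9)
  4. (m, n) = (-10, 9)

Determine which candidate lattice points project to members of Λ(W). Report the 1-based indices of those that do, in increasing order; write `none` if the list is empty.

λ' = (3−√13)/2 ≈ -0.302776.
#1 (-6,2): internal coord -6 + (2)·λ' = -6.605551; -6.605551 ∉ [-1.5, -0.7) → out
#2 (7,-2): internal coord 7 + (-2)·λ' = +7.605551; +7.605551 ∉ [-1.5, -0.7) → out
#3 (-6,9): internal coord -6 + (9)·λ' = -8.724981; -8.724981 ∉ [-1.5, -0.7) → out
#4 (-10,9): internal coord -10 + (9)·λ' = -12.724981; -12.724981 ∉ [-1.5, -0.7) → out

none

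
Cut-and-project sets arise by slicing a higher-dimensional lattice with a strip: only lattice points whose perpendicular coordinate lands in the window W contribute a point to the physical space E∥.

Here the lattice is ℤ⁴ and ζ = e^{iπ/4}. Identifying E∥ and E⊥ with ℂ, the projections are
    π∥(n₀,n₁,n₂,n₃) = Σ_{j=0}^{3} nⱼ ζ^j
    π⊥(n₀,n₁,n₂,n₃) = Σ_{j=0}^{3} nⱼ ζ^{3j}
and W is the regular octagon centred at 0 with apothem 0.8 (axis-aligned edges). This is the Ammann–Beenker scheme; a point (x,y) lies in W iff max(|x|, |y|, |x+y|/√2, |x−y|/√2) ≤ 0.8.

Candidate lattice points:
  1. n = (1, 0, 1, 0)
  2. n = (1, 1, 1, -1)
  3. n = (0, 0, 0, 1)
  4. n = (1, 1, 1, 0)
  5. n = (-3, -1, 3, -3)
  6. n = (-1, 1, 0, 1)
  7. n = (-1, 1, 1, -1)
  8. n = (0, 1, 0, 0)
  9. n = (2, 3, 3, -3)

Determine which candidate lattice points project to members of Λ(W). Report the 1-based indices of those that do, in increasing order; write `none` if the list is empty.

With ζ = e^{iπ/4} the internal vectors are ζ^0,ζ^3,ζ^6,ζ^9.
#1 (1, 0, 1, 0): internal (1.00000, -1.00000); octagon support 1.41421 vs apothem 0.8 → ∉ W
#2 (1, 1, 1, -1): internal (-0.41421, -1.00000); octagon support 1.00000 vs apothem 0.8 → ∉ W
#3 (0, 0, 0, 1): internal (0.70711, 0.70711); octagon support 1.00000 vs apothem 0.8 → ∉ W
#4 (1, 1, 1, 0): internal (0.29289, -0.29289); octagon support 0.41421 vs apothem 0.8 → ∈ W
#5 (-3, -1, 3, -3): internal (-4.41421, -5.82843); octagon support 7.24264 vs apothem 0.8 → ∉ W
#6 (-1, 1, 0, 1): internal (-1.00000, 1.41421); octagon support 1.70711 vs apothem 0.8 → ∉ W
#7 (-1, 1, 1, -1): internal (-2.41421, -1.00000); octagon support 2.41421 vs apothem 0.8 → ∉ W
#8 (0, 1, 0, 0): internal (-0.70711, 0.70711); octagon support 1.00000 vs apothem 0.8 → ∉ W
#9 (2, 3, 3, -3): internal (-2.24264, -3.00000); octagon support 3.70711 vs apothem 0.8 → ∉ W

4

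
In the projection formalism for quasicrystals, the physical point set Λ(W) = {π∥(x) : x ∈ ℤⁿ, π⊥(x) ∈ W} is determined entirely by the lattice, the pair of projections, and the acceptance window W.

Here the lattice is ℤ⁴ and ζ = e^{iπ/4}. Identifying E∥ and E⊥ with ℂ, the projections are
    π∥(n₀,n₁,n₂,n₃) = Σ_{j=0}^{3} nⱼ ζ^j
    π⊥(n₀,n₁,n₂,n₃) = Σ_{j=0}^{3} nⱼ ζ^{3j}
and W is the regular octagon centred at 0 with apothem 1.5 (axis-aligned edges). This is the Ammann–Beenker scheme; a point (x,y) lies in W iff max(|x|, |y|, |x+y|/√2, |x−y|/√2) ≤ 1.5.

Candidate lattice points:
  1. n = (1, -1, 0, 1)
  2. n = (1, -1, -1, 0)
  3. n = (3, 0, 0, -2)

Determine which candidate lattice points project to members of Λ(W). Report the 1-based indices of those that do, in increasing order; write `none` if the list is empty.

With ζ = e^{iπ/4} the internal vectors are ζ^0,ζ^3,ζ^6,ζ^9.
candidate 1: n = (1, -1, 0, 1) → π⊥ ≈ (+2.41421, +0.00000); max(|x|,|y|,|x±y|/√2) = 2.41421 > 1.5 ⇒ ∉ W
candidate 2: n = (1, -1, -1, 0) → π⊥ ≈ (+1.70711, +0.29289); max(|x|,|y|,|x±y|/√2) = 1.70711 > 1.5 ⇒ ∉ W
candidate 3: n = (3, 0, 0, -2) → π⊥ ≈ (+1.58579, -1.41421); max(|x|,|y|,|x±y|/√2) = 2.12132 > 1.5 ⇒ ∉ W

none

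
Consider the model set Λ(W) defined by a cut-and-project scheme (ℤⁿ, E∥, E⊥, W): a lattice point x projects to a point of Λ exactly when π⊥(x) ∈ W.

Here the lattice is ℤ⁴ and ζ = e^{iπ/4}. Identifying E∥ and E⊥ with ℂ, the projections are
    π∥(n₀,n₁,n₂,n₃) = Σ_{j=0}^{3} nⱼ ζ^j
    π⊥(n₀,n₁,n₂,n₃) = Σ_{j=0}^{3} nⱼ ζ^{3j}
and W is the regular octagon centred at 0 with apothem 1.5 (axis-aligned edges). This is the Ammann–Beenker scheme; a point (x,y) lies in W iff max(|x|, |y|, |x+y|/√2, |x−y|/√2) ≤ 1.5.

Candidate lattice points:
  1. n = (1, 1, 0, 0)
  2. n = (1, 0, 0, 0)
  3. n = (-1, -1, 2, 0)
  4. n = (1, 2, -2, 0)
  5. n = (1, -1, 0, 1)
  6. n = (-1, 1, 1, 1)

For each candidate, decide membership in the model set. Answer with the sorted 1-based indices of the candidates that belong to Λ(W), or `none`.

1, 2, 6

Internal map: ζ^{3j} for j=0..3 gives (1,0), (−√2/2,√2/2), (0,−1), (√2/2,√2/2).
#1 (1, 1, 0, 0): internal (0.29289, 0.70711); octagon support 0.70711 vs apothem 1.5 → ∈ W
#2 (1, 0, 0, 0): internal (1.00000, 0.00000); octagon support 1.00000 vs apothem 1.5 → ∈ W
#3 (-1, -1, 2, 0): internal (-0.29289, -2.70711); octagon support 2.70711 vs apothem 1.5 → ∉ W
#4 (1, 2, -2, 0): internal (-0.41421, 3.41421); octagon support 3.41421 vs apothem 1.5 → ∉ W
#5 (1, -1, 0, 1): internal (2.41421, 0.00000); octagon support 2.41421 vs apothem 1.5 → ∉ W
#6 (-1, 1, 1, 1): internal (-1.00000, 0.41421); octagon support 1.00000 vs apothem 1.5 → ∈ W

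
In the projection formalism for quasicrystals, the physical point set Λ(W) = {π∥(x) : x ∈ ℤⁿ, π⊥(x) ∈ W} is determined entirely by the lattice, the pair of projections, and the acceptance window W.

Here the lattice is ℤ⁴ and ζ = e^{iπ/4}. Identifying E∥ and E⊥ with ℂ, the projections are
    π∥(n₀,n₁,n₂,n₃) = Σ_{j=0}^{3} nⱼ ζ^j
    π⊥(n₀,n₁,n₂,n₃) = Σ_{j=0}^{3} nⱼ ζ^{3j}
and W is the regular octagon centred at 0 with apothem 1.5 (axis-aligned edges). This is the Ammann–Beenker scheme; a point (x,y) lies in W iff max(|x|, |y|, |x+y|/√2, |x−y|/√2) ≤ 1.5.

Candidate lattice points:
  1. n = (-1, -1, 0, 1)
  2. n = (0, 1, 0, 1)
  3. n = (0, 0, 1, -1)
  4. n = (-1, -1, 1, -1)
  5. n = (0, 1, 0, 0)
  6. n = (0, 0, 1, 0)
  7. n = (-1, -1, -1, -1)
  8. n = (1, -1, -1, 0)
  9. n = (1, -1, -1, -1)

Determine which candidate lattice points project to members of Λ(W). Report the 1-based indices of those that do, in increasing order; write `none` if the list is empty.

1, 2, 5, 6, 7, 9

π⊥(n) = n₀ + n₁ζ³ + n₂ζ⁶ + n₃ζ⁹ where ζ = e^{iπ/4}.
candidate 1: n = (-1, -1, 0, 1) → π⊥ ≈ (+0.4142, +0.0000); max(|x|,|y|,|x±y|/√2) = 0.4142 ≤ 1.5 ⇒ ∈ W
candidate 2: n = (0, 1, 0, 1) → π⊥ ≈ (+0.0000, +1.4142); max(|x|,|y|,|x±y|/√2) = 1.4142 ≤ 1.5 ⇒ ∈ W
candidate 3: n = (0, 0, 1, -1) → π⊥ ≈ (-0.7071, -1.7071); max(|x|,|y|,|x±y|/√2) = 1.7071 > 1.5 ⇒ ∉ W
candidate 4: n = (-1, -1, 1, -1) → π⊥ ≈ (-1.0000, -2.4142); max(|x|,|y|,|x±y|/√2) = 2.4142 > 1.5 ⇒ ∉ W
candidate 5: n = (0, 1, 0, 0) → π⊥ ≈ (-0.7071, +0.7071); max(|x|,|y|,|x±y|/√2) = 1.0000 ≤ 1.5 ⇒ ∈ W
candidate 6: n = (0, 0, 1, 0) → π⊥ ≈ (+0.0000, -1.0000); max(|x|,|y|,|x±y|/√2) = 1.0000 ≤ 1.5 ⇒ ∈ W
candidate 7: n = (-1, -1, -1, -1) → π⊥ ≈ (-1.0000, -0.4142); max(|x|,|y|,|x±y|/√2) = 1.0000 ≤ 1.5 ⇒ ∈ W
candidate 8: n = (1, -1, -1, 0) → π⊥ ≈ (+1.7071, +0.2929); max(|x|,|y|,|x±y|/√2) = 1.7071 > 1.5 ⇒ ∉ W
candidate 9: n = (1, -1, -1, -1) → π⊥ ≈ (+1.0000, -0.4142); max(|x|,|y|,|x±y|/√2) = 1.0000 ≤ 1.5 ⇒ ∈ W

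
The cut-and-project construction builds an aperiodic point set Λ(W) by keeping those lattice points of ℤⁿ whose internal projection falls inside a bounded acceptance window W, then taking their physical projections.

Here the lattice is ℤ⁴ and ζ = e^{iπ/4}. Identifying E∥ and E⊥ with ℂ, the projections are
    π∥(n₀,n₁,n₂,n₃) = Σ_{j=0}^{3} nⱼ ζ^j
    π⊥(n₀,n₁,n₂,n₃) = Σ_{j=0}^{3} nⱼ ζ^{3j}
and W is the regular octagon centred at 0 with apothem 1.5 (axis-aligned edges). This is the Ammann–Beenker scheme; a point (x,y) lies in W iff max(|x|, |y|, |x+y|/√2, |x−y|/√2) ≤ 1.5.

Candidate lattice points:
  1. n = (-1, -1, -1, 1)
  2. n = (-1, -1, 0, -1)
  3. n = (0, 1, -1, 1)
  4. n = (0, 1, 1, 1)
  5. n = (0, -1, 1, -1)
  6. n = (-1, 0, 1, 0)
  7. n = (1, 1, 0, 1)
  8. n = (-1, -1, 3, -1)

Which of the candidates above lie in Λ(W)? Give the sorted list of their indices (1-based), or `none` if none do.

π⊥(n) = n₀ + n₁ζ³ + n₂ζ⁶ + n₃ζ⁹ where ζ = e^{iπ/4}.
#1 (-1, -1, -1, 1): internal (0.414214, 1.000000); octagon support 1.000000 vs apothem 1.5 → ∈ W
#2 (-1, -1, 0, -1): internal (-1.000000, -1.414214); octagon support 1.707107 vs apothem 1.5 → ∉ W
#3 (0, 1, -1, 1): internal (0.000000, 2.414214); octagon support 2.414214 vs apothem 1.5 → ∉ W
#4 (0, 1, 1, 1): internal (0.000000, 0.414214); octagon support 0.414214 vs apothem 1.5 → ∈ W
#5 (0, -1, 1, -1): internal (0.000000, -2.414214); octagon support 2.414214 vs apothem 1.5 → ∉ W
#6 (-1, 0, 1, 0): internal (-1.000000, -1.000000); octagon support 1.414214 vs apothem 1.5 → ∈ W
#7 (1, 1, 0, 1): internal (1.000000, 1.414214); octagon support 1.707107 vs apothem 1.5 → ∉ W
#8 (-1, -1, 3, -1): internal (-1.000000, -4.414214); octagon support 4.414214 vs apothem 1.5 → ∉ W

1, 4, 6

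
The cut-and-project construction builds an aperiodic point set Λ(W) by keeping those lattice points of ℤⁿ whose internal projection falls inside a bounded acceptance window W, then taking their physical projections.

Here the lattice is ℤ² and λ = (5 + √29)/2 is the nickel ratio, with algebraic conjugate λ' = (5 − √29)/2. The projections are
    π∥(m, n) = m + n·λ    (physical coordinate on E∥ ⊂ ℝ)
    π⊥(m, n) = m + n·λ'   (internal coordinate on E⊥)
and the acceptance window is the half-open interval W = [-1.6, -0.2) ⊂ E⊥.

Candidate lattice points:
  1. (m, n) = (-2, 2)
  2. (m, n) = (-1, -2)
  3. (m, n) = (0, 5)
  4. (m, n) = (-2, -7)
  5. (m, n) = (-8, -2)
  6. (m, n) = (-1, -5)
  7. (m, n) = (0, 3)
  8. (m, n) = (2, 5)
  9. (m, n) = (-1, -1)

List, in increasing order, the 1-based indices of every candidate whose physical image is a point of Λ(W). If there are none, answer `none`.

2, 3, 4, 7, 9

Numerically λ ≈ 5.19258 and λ' = −1/λ ≈ -0.19258.
#1 (-2,2): internal coord -2 + (2)·λ' = -2.38516; -2.38516 ∉ [-1.6, -0.2) → out
#2 (-1,-2): internal coord -1 + (-2)·λ' = -0.61484; -0.61484 ∈ [-1.6, -0.2) → IN Λ
#3 (0,5): internal coord 0 + (5)·λ' = -0.96291; -0.96291 ∈ [-1.6, -0.2) → IN Λ
#4 (-2,-7): internal coord -2 + (-7)·λ' = -0.65192; -0.65192 ∈ [-1.6, -0.2) → IN Λ
#5 (-8,-2): internal coord -8 + (-2)·λ' = -7.61484; -7.61484 ∉ [-1.6, -0.2) → out
#6 (-1,-5): internal coord -1 + (-5)·λ' = -0.03709; -0.03709 ∉ [-1.6, -0.2) → out
#7 (0,3): internal coord 0 + (3)·λ' = -0.57775; -0.57775 ∈ [-1.6, -0.2) → IN Λ
#8 (2,5): internal coord 2 + (5)·λ' = +1.03709; +1.03709 ∉ [-1.6, -0.2) → out
#9 (-1,-1): internal coord -1 + (-1)·λ' = -0.80742; -0.80742 ∈ [-1.6, -0.2) → IN Λ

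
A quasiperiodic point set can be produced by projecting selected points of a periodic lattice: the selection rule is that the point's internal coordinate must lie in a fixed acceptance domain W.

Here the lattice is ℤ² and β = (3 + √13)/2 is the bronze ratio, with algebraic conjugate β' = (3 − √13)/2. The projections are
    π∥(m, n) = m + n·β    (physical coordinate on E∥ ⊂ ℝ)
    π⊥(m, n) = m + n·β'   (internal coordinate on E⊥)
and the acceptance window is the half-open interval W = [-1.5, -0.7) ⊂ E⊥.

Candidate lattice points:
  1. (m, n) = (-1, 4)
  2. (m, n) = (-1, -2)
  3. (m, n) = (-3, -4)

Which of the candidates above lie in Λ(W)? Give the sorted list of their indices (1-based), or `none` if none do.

β' = (3−√13)/2 ≈ -0.30278.
candidate 1: (m,n)=(-1,4) → π∥ = -1+4·β ≈ 12.21110, π⊥ = -1+4·β' ≈ -2.21110 ∉ [-1.5, -0.7) ⇒ out
candidate 2: (m,n)=(-1,-2) → π∥ = -1-2·β ≈ -7.60555, π⊥ = -1-2·β' ≈ -0.39445 ∉ [-1.5, -0.7) ⇒ out
candidate 3: (m,n)=(-3,-4) → π∥ = -3-4·β ≈ -16.21110, π⊥ = -3-4·β' ≈ -1.78890 ∉ [-1.5, -0.7) ⇒ out

none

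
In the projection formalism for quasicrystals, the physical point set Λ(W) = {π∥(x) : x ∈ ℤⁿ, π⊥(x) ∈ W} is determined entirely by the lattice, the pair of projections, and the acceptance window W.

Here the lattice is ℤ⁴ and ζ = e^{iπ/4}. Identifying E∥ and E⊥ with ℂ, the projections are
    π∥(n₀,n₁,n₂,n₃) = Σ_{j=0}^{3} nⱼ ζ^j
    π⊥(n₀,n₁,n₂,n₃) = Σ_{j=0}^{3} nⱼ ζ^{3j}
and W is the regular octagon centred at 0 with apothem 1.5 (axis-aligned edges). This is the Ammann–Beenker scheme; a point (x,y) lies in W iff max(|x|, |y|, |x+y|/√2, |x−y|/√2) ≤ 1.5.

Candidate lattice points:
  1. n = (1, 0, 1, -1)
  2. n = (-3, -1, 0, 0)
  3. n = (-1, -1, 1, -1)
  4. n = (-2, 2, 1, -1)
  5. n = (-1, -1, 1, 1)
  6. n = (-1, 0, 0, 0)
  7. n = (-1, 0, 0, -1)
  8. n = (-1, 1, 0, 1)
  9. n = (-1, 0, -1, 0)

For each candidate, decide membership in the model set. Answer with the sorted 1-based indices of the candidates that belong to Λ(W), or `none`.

With ζ = e^{iπ/4} the internal vectors are ζ^0,ζ^3,ζ^6,ζ^9.
#1 (1, 0, 1, -1): internal (0.2929, -1.7071); octagon support 1.7071 vs apothem 1.5 → ∉ W
#2 (-3, -1, 0, 0): internal (-2.2929, -0.7071); octagon support 2.2929 vs apothem 1.5 → ∉ W
#3 (-1, -1, 1, -1): internal (-1.0000, -2.4142); octagon support 2.4142 vs apothem 1.5 → ∉ W
#4 (-2, 2, 1, -1): internal (-4.1213, -0.2929); octagon support 4.1213 vs apothem 1.5 → ∉ W
#5 (-1, -1, 1, 1): internal (0.4142, -1.0000); octagon support 1.0000 vs apothem 1.5 → ∈ W
#6 (-1, 0, 0, 0): internal (-1.0000, 0.0000); octagon support 1.0000 vs apothem 1.5 → ∈ W
#7 (-1, 0, 0, -1): internal (-1.7071, -0.7071); octagon support 1.7071 vs apothem 1.5 → ∉ W
#8 (-1, 1, 0, 1): internal (-1.0000, 1.4142); octagon support 1.7071 vs apothem 1.5 → ∉ W
#9 (-1, 0, -1, 0): internal (-1.0000, 1.0000); octagon support 1.4142 vs apothem 1.5 → ∈ W

5, 6, 9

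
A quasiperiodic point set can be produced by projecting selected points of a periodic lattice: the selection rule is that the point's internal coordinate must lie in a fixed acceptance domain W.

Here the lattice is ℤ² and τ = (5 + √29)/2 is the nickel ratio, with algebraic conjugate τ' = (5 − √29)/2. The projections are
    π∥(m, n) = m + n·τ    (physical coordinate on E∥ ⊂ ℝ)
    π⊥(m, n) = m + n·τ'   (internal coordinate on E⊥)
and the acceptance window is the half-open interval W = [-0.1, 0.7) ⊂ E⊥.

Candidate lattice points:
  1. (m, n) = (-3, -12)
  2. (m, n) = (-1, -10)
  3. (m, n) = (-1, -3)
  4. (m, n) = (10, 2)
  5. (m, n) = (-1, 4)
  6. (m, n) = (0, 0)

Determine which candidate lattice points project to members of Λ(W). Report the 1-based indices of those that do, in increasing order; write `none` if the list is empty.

6

Numerically τ ≈ 5.1926 and τ' = −1/τ ≈ -0.1926.
[1] lift (-3,-12): star map gives -0.6890; window check -0.1 ≤ -0.6890 < 0.7 is false → out
[2] lift (-1,-10): star map gives 0.9258; window check -0.1 ≤ 0.9258 < 0.7 is false → out
[3] lift (-1,-3): star map gives -0.4223; window check -0.1 ≤ -0.4223 < 0.7 is false → out
[4] lift (10,2): star map gives 9.6148; window check -0.1 ≤ 9.6148 < 0.7 is false → out
[5] lift (-1,4): star map gives -1.7703; window check -0.1 ≤ -1.7703 < 0.7 is false → out
[6] lift (0,0): star map gives 0.0000; window check -0.1 ≤ 0.0000 < 0.7 is true → IN Λ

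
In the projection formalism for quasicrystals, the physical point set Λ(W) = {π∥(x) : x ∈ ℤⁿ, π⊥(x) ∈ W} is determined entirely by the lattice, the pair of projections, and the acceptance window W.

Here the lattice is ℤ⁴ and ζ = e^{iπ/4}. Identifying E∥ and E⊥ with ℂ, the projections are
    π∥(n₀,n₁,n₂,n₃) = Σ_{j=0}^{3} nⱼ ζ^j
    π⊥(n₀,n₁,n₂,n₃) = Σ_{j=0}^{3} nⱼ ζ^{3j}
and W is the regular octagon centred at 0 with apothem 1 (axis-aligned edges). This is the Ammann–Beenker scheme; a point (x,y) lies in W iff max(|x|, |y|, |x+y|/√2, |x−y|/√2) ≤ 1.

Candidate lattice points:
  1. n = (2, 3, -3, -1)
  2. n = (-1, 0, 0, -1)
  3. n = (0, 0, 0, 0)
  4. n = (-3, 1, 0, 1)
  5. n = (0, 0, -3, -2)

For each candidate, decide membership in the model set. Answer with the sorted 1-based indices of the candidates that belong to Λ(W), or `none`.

3

With ζ = e^{iπ/4} the internal vectors are ζ^0,ζ^3,ζ^6,ζ^9.
#1 (2, 3, -3, -1): internal (-0.8284, 4.4142); octagon support 4.4142 vs apothem 1 → ∉ W
#2 (-1, 0, 0, -1): internal (-1.7071, -0.7071); octagon support 1.7071 vs apothem 1 → ∉ W
#3 (0, 0, 0, 0): internal (0.0000, 0.0000); octagon support 0.0000 vs apothem 1 → ∈ W
#4 (-3, 1, 0, 1): internal (-3.0000, 1.4142); octagon support 3.1213 vs apothem 1 → ∉ W
#5 (0, 0, -3, -2): internal (-1.4142, 1.5858); octagon support 2.1213 vs apothem 1 → ∉ W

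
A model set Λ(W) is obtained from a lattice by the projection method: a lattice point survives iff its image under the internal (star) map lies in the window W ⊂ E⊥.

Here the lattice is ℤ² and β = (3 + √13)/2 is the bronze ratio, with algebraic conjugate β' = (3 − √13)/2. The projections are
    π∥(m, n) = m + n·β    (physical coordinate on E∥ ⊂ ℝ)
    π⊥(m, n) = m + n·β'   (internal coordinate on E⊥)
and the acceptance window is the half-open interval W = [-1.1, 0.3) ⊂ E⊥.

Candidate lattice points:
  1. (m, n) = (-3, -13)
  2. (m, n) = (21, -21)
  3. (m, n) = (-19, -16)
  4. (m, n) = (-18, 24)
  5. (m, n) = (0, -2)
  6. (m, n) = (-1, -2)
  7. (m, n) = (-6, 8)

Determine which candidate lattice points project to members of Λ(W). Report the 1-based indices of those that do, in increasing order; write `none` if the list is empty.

6

Compute β' = (3−√13)/2 = -0.30278, so π⊥(m,n) = m -0.30278·n.
candidate 1: (m,n)=(-3,-13) → π∥ = -3-13·β ≈ -45.93608, π⊥ = -3-13·β' ≈ 0.93608 ∉ [-1.1, 0.3) ⇒ out
candidate 2: (m,n)=(21,-21) → π∥ = 21-21·β ≈ -48.35829, π⊥ = 21-21·β' ≈ 27.35829 ∉ [-1.1, 0.3) ⇒ out
candidate 3: (m,n)=(-19,-16) → π∥ = -19-16·β ≈ -71.84441, π⊥ = -19-16·β' ≈ -14.15559 ∉ [-1.1, 0.3) ⇒ out
candidate 4: (m,n)=(-18,24) → π∥ = -18+24·β ≈ 61.26662, π⊥ = -18+24·β' ≈ -25.26662 ∉ [-1.1, 0.3) ⇒ out
candidate 5: (m,n)=(0,-2) → π∥ = 0-2·β ≈ -6.60555, π⊥ = 0-2·β' ≈ 0.60555 ∉ [-1.1, 0.3) ⇒ out
candidate 6: (m,n)=(-1,-2) → π∥ = -1-2·β ≈ -7.60555, π⊥ = -1-2·β' ≈ -0.39445 ∈ [-1.1, 0.3) ⇒ IN Λ
candidate 7: (m,n)=(-6,8) → π∥ = -6+8·β ≈ 20.42221, π⊥ = -6+8·β' ≈ -8.42221 ∉ [-1.1, 0.3) ⇒ out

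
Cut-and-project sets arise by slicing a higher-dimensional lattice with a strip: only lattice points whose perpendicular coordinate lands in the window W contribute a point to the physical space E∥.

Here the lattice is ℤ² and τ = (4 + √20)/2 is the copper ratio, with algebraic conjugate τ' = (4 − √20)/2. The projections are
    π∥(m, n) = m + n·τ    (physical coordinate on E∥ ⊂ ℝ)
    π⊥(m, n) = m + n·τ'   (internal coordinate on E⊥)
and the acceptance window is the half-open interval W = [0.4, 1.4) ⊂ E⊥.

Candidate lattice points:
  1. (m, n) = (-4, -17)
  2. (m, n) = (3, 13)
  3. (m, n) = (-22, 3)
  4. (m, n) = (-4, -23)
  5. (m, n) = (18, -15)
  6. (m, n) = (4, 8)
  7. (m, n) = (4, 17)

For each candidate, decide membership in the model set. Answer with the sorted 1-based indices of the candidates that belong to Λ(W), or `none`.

none

Numerically τ ≈ 4.236068 and τ' = −1/τ ≈ -0.236068.
candidate 1: (m,n)=(-4,-17) → π∥ = -4-17·τ ≈ -76.013156, π⊥ = -4-17·τ' ≈ 0.013156 ∉ [0.4, 1.4) ⇒ out
candidate 2: (m,n)=(3,13) → π∥ = 3+13·τ ≈ 58.068884, π⊥ = 3+13·τ' ≈ -0.068884 ∉ [0.4, 1.4) ⇒ out
candidate 3: (m,n)=(-22,3) → π∥ = -22+3·τ ≈ -9.291796, π⊥ = -22+3·τ' ≈ -22.708204 ∉ [0.4, 1.4) ⇒ out
candidate 4: (m,n)=(-4,-23) → π∥ = -4-23·τ ≈ -101.429563, π⊥ = -4-23·τ' ≈ 1.429563 ∉ [0.4, 1.4) ⇒ out
candidate 5: (m,n)=(18,-15) → π∥ = 18-15·τ ≈ -45.541020, π⊥ = 18-15·τ' ≈ 21.541020 ∉ [0.4, 1.4) ⇒ out
candidate 6: (m,n)=(4,8) → π∥ = 4+8·τ ≈ 37.888544, π⊥ = 4+8·τ' ≈ 2.111456 ∉ [0.4, 1.4) ⇒ out
candidate 7: (m,n)=(4,17) → π∥ = 4+17·τ ≈ 76.013156, π⊥ = 4+17·τ' ≈ -0.013156 ∉ [0.4, 1.4) ⇒ out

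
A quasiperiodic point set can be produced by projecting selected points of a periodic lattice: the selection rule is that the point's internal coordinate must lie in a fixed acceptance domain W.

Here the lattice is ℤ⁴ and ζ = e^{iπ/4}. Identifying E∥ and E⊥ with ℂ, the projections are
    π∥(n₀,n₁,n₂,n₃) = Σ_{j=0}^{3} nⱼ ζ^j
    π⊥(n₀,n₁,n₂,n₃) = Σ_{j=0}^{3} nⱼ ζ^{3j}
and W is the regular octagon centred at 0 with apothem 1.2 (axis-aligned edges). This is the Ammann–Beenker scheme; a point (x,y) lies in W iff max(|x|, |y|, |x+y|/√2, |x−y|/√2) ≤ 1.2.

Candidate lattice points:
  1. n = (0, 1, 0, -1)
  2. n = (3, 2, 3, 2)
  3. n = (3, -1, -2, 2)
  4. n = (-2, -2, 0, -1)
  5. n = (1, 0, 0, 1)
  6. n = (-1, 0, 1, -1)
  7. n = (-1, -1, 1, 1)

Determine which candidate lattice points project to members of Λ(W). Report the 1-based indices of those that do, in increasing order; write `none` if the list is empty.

Internal map: ζ^{3j} for j=0..3 gives (1,0), (−√2/2,√2/2), (0,−1), (√2/2,√2/2).
candidate 1: n = (0, 1, 0, -1) → π⊥ ≈ (-1.414214, +0.000000); max(|x|,|y|,|x±y|/√2) = 1.414214 > 1.2 ⇒ ∉ W
candidate 2: n = (3, 2, 3, 2) → π⊥ ≈ (+3.000000, -0.171573); max(|x|,|y|,|x±y|/√2) = 3.000000 > 1.2 ⇒ ∉ W
candidate 3: n = (3, -1, -2, 2) → π⊥ ≈ (+5.121320, +2.707107); max(|x|,|y|,|x±y|/√2) = 5.535534 > 1.2 ⇒ ∉ W
candidate 4: n = (-2, -2, 0, -1) → π⊥ ≈ (-1.292893, -2.121320); max(|x|,|y|,|x±y|/√2) = 2.414214 > 1.2 ⇒ ∉ W
candidate 5: n = (1, 0, 0, 1) → π⊥ ≈ (+1.707107, +0.707107); max(|x|,|y|,|x±y|/√2) = 1.707107 > 1.2 ⇒ ∉ W
candidate 6: n = (-1, 0, 1, -1) → π⊥ ≈ (-1.707107, -1.707107); max(|x|,|y|,|x±y|/√2) = 2.414214 > 1.2 ⇒ ∉ W
candidate 7: n = (-1, -1, 1, 1) → π⊥ ≈ (+0.414214, -1.000000); max(|x|,|y|,|x±y|/√2) = 1.000000 ≤ 1.2 ⇒ ∈ W

7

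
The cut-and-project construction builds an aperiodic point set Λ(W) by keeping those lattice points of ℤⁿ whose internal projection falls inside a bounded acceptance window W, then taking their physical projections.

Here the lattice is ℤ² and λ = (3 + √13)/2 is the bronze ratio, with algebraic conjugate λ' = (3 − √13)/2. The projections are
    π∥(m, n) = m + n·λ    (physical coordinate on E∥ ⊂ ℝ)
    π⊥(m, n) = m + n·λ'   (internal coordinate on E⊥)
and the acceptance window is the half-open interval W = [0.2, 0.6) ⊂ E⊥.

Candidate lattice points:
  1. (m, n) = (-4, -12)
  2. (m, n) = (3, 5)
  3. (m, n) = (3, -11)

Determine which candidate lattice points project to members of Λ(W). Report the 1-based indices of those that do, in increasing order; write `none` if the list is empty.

Numerically λ ≈ 3.30278 and λ' = −1/λ ≈ -0.30278.
candidate 1: (m,n)=(-4,-12) → π∥ = -4-12·λ ≈ -43.63331, π⊥ = -4-12·λ' ≈ -0.36669 ∉ [0.2, 0.6) ⇒ out
candidate 2: (m,n)=(3,5) → π∥ = 3+5·λ ≈ 19.51388, π⊥ = 3+5·λ' ≈ 1.48612 ∉ [0.2, 0.6) ⇒ out
candidate 3: (m,n)=(3,-11) → π∥ = 3-11·λ ≈ -33.33053, π⊥ = 3-11·λ' ≈ 6.33053 ∉ [0.2, 0.6) ⇒ out

none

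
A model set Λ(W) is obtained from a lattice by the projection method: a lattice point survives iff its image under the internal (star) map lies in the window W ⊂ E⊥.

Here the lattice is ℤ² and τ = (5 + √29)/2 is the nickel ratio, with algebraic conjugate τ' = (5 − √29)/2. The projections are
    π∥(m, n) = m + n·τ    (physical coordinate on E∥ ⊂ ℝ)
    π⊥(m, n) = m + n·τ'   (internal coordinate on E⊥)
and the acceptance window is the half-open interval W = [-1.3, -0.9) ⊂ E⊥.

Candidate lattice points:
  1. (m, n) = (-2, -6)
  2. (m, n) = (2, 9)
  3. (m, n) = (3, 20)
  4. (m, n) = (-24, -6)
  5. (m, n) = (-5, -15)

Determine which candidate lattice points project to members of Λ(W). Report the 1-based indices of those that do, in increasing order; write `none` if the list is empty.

none

Numerically τ ≈ 5.19258 and τ' = −1/τ ≈ -0.19258.
candidate 1: (m,n)=(-2,-6) → π∥ = -2-6·τ ≈ -33.15549, π⊥ = -2-6·τ' ≈ -0.84451 ∉ [-1.3, -0.9) ⇒ out
candidate 2: (m,n)=(2,9) → π∥ = 2+9·τ ≈ 48.73324, π⊥ = 2+9·τ' ≈ 0.26676 ∉ [-1.3, -0.9) ⇒ out
candidate 3: (m,n)=(3,20) → π∥ = 3+20·τ ≈ 106.85165, π⊥ = 3+20·τ' ≈ -0.85165 ∉ [-1.3, -0.9) ⇒ out
candidate 4: (m,n)=(-24,-6) → π∥ = -24-6·τ ≈ -55.15549, π⊥ = -24-6·τ' ≈ -22.84451 ∉ [-1.3, -0.9) ⇒ out
candidate 5: (m,n)=(-5,-15) → π∥ = -5-15·τ ≈ -82.88874, π⊥ = -5-15·τ' ≈ -2.11126 ∉ [-1.3, -0.9) ⇒ out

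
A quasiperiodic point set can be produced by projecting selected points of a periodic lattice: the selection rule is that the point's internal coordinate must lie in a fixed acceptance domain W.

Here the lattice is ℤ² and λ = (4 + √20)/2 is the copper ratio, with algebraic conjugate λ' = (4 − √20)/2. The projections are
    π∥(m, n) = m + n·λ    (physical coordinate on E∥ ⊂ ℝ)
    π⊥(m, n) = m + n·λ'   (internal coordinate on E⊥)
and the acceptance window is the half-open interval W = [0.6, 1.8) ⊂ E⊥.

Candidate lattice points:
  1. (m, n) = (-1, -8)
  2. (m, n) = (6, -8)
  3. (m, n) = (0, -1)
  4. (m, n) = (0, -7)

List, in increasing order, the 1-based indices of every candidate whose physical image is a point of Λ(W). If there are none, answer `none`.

1, 4

λ' = (4−√20)/2 ≈ -0.23607.
#1 (-1,-8): internal coord -1 + (-8)·λ' = +0.88854; +0.88854 ∈ [0.6, 1.8) → IN Λ
#2 (6,-8): internal coord 6 + (-8)·λ' = +7.88854; +7.88854 ∉ [0.6, 1.8) → out
#3 (0,-1): internal coord 0 + (-1)·λ' = +0.23607; +0.23607 ∉ [0.6, 1.8) → out
#4 (0,-7): internal coord 0 + (-7)·λ' = +1.65248; +1.65248 ∈ [0.6, 1.8) → IN Λ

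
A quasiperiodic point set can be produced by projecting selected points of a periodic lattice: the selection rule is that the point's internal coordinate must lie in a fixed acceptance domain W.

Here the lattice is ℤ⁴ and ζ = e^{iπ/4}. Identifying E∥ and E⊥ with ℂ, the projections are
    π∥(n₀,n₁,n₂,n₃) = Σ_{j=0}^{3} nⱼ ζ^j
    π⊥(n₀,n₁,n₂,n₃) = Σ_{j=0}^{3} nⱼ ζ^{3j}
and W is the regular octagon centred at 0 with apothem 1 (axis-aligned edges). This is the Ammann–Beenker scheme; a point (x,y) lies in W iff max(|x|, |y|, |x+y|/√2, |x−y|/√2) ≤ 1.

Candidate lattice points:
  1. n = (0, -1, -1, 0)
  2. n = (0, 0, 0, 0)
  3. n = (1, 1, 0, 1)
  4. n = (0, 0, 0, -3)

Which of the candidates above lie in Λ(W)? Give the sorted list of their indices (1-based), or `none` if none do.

Internal map: ζ^{3j} for j=0..3 gives (1,0), (−√2/2,√2/2), (0,−1), (√2/2,√2/2).
candidate 1: n = (0, -1, -1, 0) → π⊥ ≈ (+0.7071, +0.2929); max(|x|,|y|,|x±y|/√2) = 0.7071 ≤ 1 ⇒ ∈ W
candidate 2: n = (0, 0, 0, 0) → π⊥ ≈ (+0.0000, +0.0000); max(|x|,|y|,|x±y|/√2) = 0.0000 ≤ 1 ⇒ ∈ W
candidate 3: n = (1, 1, 0, 1) → π⊥ ≈ (+1.0000, +1.4142); max(|x|,|y|,|x±y|/√2) = 1.7071 > 1 ⇒ ∉ W
candidate 4: n = (0, 0, 0, -3) → π⊥ ≈ (-2.1213, -2.1213); max(|x|,|y|,|x±y|/√2) = 3.0000 > 1 ⇒ ∉ W

1, 2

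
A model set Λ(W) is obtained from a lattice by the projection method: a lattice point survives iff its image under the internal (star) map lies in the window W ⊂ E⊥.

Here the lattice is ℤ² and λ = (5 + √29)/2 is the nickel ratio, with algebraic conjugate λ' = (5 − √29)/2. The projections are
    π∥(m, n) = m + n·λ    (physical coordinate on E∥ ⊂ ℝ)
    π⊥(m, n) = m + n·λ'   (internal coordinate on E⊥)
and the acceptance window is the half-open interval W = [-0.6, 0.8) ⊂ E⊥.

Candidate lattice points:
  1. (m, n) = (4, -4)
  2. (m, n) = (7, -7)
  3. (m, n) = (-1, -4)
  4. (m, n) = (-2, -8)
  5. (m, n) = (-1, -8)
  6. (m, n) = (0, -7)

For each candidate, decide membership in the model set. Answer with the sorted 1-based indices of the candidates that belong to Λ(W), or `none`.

Numerically λ ≈ 5.19258 and λ' = −1/λ ≈ -0.19258.
[1] lift (4,-4): star map gives 4.77033; window check -0.6 ≤ 4.77033 < 0.8 is false → out
[2] lift (7,-7): star map gives 8.34808; window check -0.6 ≤ 8.34808 < 0.8 is false → out
[3] lift (-1,-4): star map gives -0.22967; window check -0.6 ≤ -0.22967 < 0.8 is true → IN Λ
[4] lift (-2,-8): star map gives -0.45934; window check -0.6 ≤ -0.45934 < 0.8 is true → IN Λ
[5] lift (-1,-8): star map gives 0.54066; window check -0.6 ≤ 0.54066 < 0.8 is true → IN Λ
[6] lift (0,-7): star map gives 1.34808; window check -0.6 ≤ 1.34808 < 0.8 is false → out

3, 4, 5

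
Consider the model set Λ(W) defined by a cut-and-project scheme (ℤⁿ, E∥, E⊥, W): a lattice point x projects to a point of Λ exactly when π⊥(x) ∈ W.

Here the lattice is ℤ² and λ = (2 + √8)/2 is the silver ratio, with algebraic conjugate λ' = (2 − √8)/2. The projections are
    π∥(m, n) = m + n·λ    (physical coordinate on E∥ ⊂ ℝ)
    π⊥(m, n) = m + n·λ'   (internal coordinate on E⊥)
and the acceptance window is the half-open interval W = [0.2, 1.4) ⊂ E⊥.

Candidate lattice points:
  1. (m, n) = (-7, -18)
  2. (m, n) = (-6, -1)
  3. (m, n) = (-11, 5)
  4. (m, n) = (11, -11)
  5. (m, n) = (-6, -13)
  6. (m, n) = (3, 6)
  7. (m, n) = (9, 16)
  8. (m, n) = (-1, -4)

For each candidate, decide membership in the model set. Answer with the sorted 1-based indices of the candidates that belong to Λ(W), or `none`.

1, 6, 8

λ' = (2−√8)/2 ≈ -0.4142.
[1] lift (-7,-18): star map gives 0.4558; window check 0.2 ≤ 0.4558 < 1.4 is true → IN Λ
[2] lift (-6,-1): star map gives -5.5858; window check 0.2 ≤ -5.5858 < 1.4 is false → out
[3] lift (-11,5): star map gives -13.0711; window check 0.2 ≤ -13.0711 < 1.4 is false → out
[4] lift (11,-11): star map gives 15.5563; window check 0.2 ≤ 15.5563 < 1.4 is false → out
[5] lift (-6,-13): star map gives -0.6152; window check 0.2 ≤ -0.6152 < 1.4 is false → out
[6] lift (3,6): star map gives 0.5147; window check 0.2 ≤ 0.5147 < 1.4 is true → IN Λ
[7] lift (9,16): star map gives 2.3726; window check 0.2 ≤ 2.3726 < 1.4 is false → out
[8] lift (-1,-4): star map gives 0.6569; window check 0.2 ≤ 0.6569 < 1.4 is true → IN Λ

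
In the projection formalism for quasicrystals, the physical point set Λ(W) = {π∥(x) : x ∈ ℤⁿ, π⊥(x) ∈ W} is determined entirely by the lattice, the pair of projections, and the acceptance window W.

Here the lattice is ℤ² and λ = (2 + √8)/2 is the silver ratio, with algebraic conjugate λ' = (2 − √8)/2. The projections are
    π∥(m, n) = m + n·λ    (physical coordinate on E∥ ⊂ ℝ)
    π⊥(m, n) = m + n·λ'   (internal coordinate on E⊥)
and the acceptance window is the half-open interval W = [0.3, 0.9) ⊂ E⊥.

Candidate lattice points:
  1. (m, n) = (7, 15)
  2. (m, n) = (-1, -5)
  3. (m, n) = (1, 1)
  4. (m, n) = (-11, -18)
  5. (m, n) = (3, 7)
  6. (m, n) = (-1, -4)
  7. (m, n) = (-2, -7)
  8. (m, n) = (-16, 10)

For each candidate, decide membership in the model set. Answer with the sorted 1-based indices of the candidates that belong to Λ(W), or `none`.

1, 3, 6, 7

Compute λ' = (2−√8)/2 = -0.414214, so π⊥(m,n) = m -0.414214·n.
#1 (7,15): internal coord 7 + (15)·λ' = +0.786797; +0.786797 ∈ [0.3, 0.9) → IN Λ
#2 (-1,-5): internal coord -1 + (-5)·λ' = +1.071068; +1.071068 ∉ [0.3, 0.9) → out
#3 (1,1): internal coord 1 + (1)·λ' = +0.585786; +0.585786 ∈ [0.3, 0.9) → IN Λ
#4 (-11,-18): internal coord -11 + (-18)·λ' = -3.544156; -3.544156 ∉ [0.3, 0.9) → out
#5 (3,7): internal coord 3 + (7)·λ' = +0.100505; +0.100505 ∉ [0.3, 0.9) → out
#6 (-1,-4): internal coord -1 + (-4)·λ' = +0.656854; +0.656854 ∈ [0.3, 0.9) → IN Λ
#7 (-2,-7): internal coord -2 + (-7)·λ' = +0.899495; +0.899495 ∈ [0.3, 0.9) → IN Λ
#8 (-16,10): internal coord -16 + (10)·λ' = -20.142136; -20.142136 ∉ [0.3, 0.9) → out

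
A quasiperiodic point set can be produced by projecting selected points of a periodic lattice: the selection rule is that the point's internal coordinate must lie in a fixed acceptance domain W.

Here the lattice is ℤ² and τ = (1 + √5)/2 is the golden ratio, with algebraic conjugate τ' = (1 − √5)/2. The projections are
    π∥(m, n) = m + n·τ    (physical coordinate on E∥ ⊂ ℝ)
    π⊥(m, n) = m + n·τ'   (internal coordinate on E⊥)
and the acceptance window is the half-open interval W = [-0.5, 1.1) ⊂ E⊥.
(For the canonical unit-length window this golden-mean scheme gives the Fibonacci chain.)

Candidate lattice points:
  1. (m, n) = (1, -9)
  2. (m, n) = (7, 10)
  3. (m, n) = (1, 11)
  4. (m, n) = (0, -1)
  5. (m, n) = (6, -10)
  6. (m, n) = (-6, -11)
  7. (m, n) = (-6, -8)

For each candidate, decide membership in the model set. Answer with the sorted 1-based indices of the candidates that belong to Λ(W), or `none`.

2, 4, 6

Compute τ' = (1−√5)/2 = -0.618034, so π⊥(m,n) = m -0.618034·n.
[1] lift (1,-9): star map gives 6.562306; window check -0.5 ≤ 6.562306 < 1.1 is false → out
[2] lift (7,10): star map gives 0.819660; window check -0.5 ≤ 0.819660 < 1.1 is true → IN Λ
[3] lift (1,11): star map gives -5.798374; window check -0.5 ≤ -5.798374 < 1.1 is false → out
[4] lift (0,-1): star map gives 0.618034; window check -0.5 ≤ 0.618034 < 1.1 is true → IN Λ
[5] lift (6,-10): star map gives 12.180340; window check -0.5 ≤ 12.180340 < 1.1 is false → out
[6] lift (-6,-11): star map gives 0.798374; window check -0.5 ≤ 0.798374 < 1.1 is true → IN Λ
[7] lift (-6,-8): star map gives -1.055728; window check -0.5 ≤ -1.055728 < 1.1 is false → out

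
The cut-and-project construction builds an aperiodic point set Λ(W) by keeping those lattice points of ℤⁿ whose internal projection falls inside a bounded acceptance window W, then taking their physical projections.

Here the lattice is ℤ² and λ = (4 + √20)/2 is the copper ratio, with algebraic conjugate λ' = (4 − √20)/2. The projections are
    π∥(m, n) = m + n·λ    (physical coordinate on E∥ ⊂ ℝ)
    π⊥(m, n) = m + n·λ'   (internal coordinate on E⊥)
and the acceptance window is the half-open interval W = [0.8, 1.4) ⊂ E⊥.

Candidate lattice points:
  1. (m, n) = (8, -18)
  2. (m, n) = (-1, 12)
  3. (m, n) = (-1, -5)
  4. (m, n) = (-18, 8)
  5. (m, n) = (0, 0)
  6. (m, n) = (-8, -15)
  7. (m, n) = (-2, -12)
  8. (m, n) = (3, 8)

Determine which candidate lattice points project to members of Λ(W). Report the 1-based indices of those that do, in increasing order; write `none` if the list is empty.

7, 8

λ' = (4−√20)/2 ≈ -0.23607.
#1 (8,-18): internal coord 8 + (-18)·λ' = +12.24922; +12.24922 ∉ [0.8, 1.4) → out
#2 (-1,12): internal coord -1 + (12)·λ' = -3.83282; -3.83282 ∉ [0.8, 1.4) → out
#3 (-1,-5): internal coord -1 + (-5)·λ' = +0.18034; +0.18034 ∉ [0.8, 1.4) → out
#4 (-18,8): internal coord -18 + (8)·λ' = -19.88854; -19.88854 ∉ [0.8, 1.4) → out
#5 (0,0): internal coord 0 + (0)·λ' = +0.00000; +0.00000 ∉ [0.8, 1.4) → out
#6 (-8,-15): internal coord -8 + (-15)·λ' = -4.45898; -4.45898 ∉ [0.8, 1.4) → out
#7 (-2,-12): internal coord -2 + (-12)·λ' = +0.83282; +0.83282 ∈ [0.8, 1.4) → IN Λ
#8 (3,8): internal coord 3 + (8)·λ' = +1.11146; +1.11146 ∈ [0.8, 1.4) → IN Λ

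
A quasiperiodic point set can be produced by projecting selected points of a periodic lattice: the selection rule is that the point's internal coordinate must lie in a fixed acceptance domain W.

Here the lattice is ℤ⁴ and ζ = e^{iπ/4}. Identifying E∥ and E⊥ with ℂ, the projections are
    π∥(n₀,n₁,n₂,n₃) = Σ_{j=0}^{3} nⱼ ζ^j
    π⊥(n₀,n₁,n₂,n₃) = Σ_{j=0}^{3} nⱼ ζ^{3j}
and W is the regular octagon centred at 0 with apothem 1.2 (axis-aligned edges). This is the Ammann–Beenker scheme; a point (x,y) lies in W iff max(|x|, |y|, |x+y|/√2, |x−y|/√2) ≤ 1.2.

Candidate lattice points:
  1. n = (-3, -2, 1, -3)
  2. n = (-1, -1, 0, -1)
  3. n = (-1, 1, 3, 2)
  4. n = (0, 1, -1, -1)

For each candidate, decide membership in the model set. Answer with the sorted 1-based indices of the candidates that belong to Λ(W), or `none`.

π⊥(n) = n₀ + n₁ζ³ + n₂ζ⁶ + n₃ζ⁹ where ζ = e^{iπ/4}.
#1 (-3, -2, 1, -3): internal (-3.7071, -4.5355); octagon support 5.8284 vs apothem 1.2 → ∉ W
#2 (-1, -1, 0, -1): internal (-1.0000, -1.4142); octagon support 1.7071 vs apothem 1.2 → ∉ W
#3 (-1, 1, 3, 2): internal (-0.2929, -0.8787); octagon support 0.8787 vs apothem 1.2 → ∈ W
#4 (0, 1, -1, -1): internal (-1.4142, 1.0000); octagon support 1.7071 vs apothem 1.2 → ∉ W

3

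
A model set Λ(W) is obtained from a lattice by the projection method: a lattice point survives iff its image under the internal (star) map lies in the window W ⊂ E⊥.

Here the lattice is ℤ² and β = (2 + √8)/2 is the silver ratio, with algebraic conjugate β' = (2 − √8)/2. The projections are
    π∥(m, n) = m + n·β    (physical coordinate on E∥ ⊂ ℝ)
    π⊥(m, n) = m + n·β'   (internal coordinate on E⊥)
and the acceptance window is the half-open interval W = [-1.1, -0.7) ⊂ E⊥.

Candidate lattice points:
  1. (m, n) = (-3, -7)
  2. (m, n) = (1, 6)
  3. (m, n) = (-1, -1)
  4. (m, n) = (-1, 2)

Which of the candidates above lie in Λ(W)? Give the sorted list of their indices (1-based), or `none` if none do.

none

Compute β' = (2−√8)/2 = -0.4142, so π⊥(m,n) = m -0.4142·n.
candidate 1: (m,n)=(-3,-7) → π∥ = -3-7·β ≈ -19.8995, π⊥ = -3-7·β' ≈ -0.1005 ∉ [-1.1, -0.7) ⇒ out
candidate 2: (m,n)=(1,6) → π∥ = 1+6·β ≈ 15.4853, π⊥ = 1+6·β' ≈ -1.4853 ∉ [-1.1, -0.7) ⇒ out
candidate 3: (m,n)=(-1,-1) → π∥ = -1-1·β ≈ -3.4142, π⊥ = -1-1·β' ≈ -0.5858 ∉ [-1.1, -0.7) ⇒ out
candidate 4: (m,n)=(-1,2) → π∥ = -1+2·β ≈ 3.8284, π⊥ = -1+2·β' ≈ -1.8284 ∉ [-1.1, -0.7) ⇒ out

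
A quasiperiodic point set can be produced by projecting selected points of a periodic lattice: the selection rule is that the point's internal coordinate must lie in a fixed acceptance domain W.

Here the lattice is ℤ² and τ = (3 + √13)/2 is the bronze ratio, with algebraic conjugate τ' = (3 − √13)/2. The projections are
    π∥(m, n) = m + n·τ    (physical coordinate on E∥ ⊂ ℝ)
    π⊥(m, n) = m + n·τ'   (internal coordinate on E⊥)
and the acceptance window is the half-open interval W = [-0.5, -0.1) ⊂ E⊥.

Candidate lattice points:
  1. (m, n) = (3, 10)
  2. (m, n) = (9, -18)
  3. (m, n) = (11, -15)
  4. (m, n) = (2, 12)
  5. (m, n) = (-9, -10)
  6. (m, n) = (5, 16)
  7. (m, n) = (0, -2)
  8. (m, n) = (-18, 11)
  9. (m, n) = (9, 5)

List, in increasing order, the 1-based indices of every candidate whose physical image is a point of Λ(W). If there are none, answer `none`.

τ' = (3−√13)/2 ≈ -0.3028.
#1 (3,10): internal coord 3 + (10)·τ' = -0.0278; -0.0278 ∉ [-0.5, -0.1) → out
#2 (9,-18): internal coord 9 + (-18)·τ' = +14.4500; +14.4500 ∉ [-0.5, -0.1) → out
#3 (11,-15): internal coord 11 + (-15)·τ' = +15.5416; +15.5416 ∉ [-0.5, -0.1) → out
#4 (2,12): internal coord 2 + (12)·τ' = -1.6333; -1.6333 ∉ [-0.5, -0.1) → out
#5 (-9,-10): internal coord -9 + (-10)·τ' = -5.9722; -5.9722 ∉ [-0.5, -0.1) → out
#6 (5,16): internal coord 5 + (16)·τ' = +0.1556; +0.1556 ∉ [-0.5, -0.1) → out
#7 (0,-2): internal coord 0 + (-2)·τ' = +0.6056; +0.6056 ∉ [-0.5, -0.1) → out
#8 (-18,11): internal coord -18 + (11)·τ' = -21.3305; -21.3305 ∉ [-0.5, -0.1) → out
#9 (9,5): internal coord 9 + (5)·τ' = +7.4861; +7.4861 ∉ [-0.5, -0.1) → out

none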